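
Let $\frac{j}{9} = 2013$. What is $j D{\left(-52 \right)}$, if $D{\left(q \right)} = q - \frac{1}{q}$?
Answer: $- \frac{48970251}{52} \approx -9.4174 \cdot 10^{5}$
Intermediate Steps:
$j = 18117$ ($j = 9 \cdot 2013 = 18117$)
$j D{\left(-52 \right)} = 18117 \left(-52 - \frac{1}{-52}\right) = 18117 \left(-52 - - \frac{1}{52}\right) = 18117 \left(-52 + \frac{1}{52}\right) = 18117 \left(- \frac{2703}{52}\right) = - \frac{48970251}{52}$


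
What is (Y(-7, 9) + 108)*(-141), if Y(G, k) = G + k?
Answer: -15510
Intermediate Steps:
(Y(-7, 9) + 108)*(-141) = ((-7 + 9) + 108)*(-141) = (2 + 108)*(-141) = 110*(-141) = -15510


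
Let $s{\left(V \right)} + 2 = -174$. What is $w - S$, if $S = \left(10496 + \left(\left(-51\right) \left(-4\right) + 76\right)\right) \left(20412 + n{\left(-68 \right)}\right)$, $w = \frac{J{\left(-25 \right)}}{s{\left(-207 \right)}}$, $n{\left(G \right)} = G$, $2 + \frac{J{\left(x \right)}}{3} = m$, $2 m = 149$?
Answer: $- \frac{77167884723}{352} \approx -2.1923 \cdot 10^{8}$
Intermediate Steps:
$m = \frac{149}{2}$ ($m = \frac{1}{2} \cdot 149 = \frac{149}{2} \approx 74.5$)
$s{\left(V \right)} = -176$ ($s{\left(V \right)} = -2 - 174 = -176$)
$J{\left(x \right)} = \frac{435}{2}$ ($J{\left(x \right)} = -6 + 3 \cdot \frac{149}{2} = -6 + \frac{447}{2} = \frac{435}{2}$)
$w = - \frac{435}{352}$ ($w = \frac{435}{2 \left(-176\right)} = \frac{435}{2} \left(- \frac{1}{176}\right) = - \frac{435}{352} \approx -1.2358$)
$S = 219226944$ ($S = \left(10496 + \left(\left(-51\right) \left(-4\right) + 76\right)\right) \left(20412 - 68\right) = \left(10496 + \left(204 + 76\right)\right) 20344 = \left(10496 + 280\right) 20344 = 10776 \cdot 20344 = 219226944$)
$w - S = - \frac{435}{352} - 219226944 = - \frac{77167884723}{352}$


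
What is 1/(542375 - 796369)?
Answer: -1/253994 ≈ -3.9371e-6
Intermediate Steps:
1/(542375 - 796369) = 1/(-253994) = -1/253994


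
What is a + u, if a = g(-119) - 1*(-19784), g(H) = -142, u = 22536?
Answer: 42178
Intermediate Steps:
a = 19642 (a = -142 - 1*(-19784) = -142 + 19784 = 19642)
a + u = 19642 + 22536 = 42178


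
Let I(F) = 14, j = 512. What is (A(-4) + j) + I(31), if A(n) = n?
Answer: 522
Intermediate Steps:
(A(-4) + j) + I(31) = (-4 + 512) + 14 = 508 + 14 = 522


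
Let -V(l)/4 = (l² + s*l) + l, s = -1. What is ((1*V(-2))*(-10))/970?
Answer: 16/97 ≈ 0.16495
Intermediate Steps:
V(l) = -4*l² (V(l) = -4*((l² - l) + l) = -4*l²)
((1*V(-2))*(-10))/970 = ((1*(-4*(-2)²))*(-10))/970 = ((1*(-4*4))*(-10))*(1/970) = ((1*(-16))*(-10))*(1/970) = -16*(-10)*(1/970) = 160*(1/970) = 16/97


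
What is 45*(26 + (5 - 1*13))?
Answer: 810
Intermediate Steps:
45*(26 + (5 - 1*13)) = 45*(26 + (5 - 13)) = 45*(26 - 8) = 45*18 = 810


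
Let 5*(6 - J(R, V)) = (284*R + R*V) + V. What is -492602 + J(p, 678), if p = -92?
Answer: -2375154/5 ≈ -4.7503e+5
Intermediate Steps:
J(R, V) = 6 - 284*R/5 - V/5 - R*V/5 (J(R, V) = 6 - ((284*R + R*V) + V)/5 = 6 - (V + 284*R + R*V)/5 = 6 + (-284*R/5 - V/5 - R*V/5) = 6 - 284*R/5 - V/5 - R*V/5)
-492602 + J(p, 678) = -492602 + (6 - 284/5*(-92) - ⅕*678 - ⅕*(-92)*678) = -492602 + (6 + 26128/5 - 678/5 + 62376/5) = -492602 + 87856/5 = -2375154/5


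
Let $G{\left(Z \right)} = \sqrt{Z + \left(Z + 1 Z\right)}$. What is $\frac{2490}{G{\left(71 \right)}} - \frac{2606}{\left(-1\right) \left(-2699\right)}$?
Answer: $- \frac{2606}{2699} + \frac{830 \sqrt{213}}{71} \approx 169.65$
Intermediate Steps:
$G{\left(Z \right)} = \sqrt{3} \sqrt{Z}$ ($G{\left(Z \right)} = \sqrt{Z + \left(Z + Z\right)} = \sqrt{Z + 2 Z} = \sqrt{3 Z} = \sqrt{3} \sqrt{Z}$)
$\frac{2490}{G{\left(71 \right)}} - \frac{2606}{\left(-1\right) \left(-2699\right)} = \frac{2490}{\sqrt{3} \sqrt{71}} - \frac{2606}{\left(-1\right) \left(-2699\right)} = \frac{2490}{\sqrt{213}} - \frac{2606}{2699} = 2490 \frac{\sqrt{213}}{213} - \frac{2606}{2699} = \frac{830 \sqrt{213}}{71} - \frac{2606}{2699} = - \frac{2606}{2699} + \frac{830 \sqrt{213}}{71}$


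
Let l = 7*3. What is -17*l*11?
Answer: -3927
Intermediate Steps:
l = 21
-17*l*11 = -17*21*11 = -357*11 = -3927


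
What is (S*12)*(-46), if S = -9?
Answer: 4968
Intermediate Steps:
(S*12)*(-46) = -9*12*(-46) = -108*(-46) = 4968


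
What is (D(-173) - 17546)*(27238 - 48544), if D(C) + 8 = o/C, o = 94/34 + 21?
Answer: 1099958853708/2941 ≈ 3.7401e+8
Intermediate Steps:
o = 404/17 (o = 94*(1/34) + 21 = 47/17 + 21 = 404/17 ≈ 23.765)
D(C) = -8 + 404/(17*C)
(D(-173) - 17546)*(27238 - 48544) = ((-8 + (404/17)/(-173)) - 17546)*(27238 - 48544) = ((-8 + (404/17)*(-1/173)) - 17546)*(-21306) = ((-8 - 404/2941) - 17546)*(-21306) = (-23932/2941 - 17546)*(-21306) = -51626718/2941*(-21306) = 1099958853708/2941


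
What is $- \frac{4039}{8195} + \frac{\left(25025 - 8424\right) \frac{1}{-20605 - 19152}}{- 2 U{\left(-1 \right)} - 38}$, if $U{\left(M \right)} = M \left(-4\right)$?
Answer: $- \frac{7250566863}{14987196290} \approx -0.48378$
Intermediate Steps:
$U{\left(M \right)} = - 4 M$
$- \frac{4039}{8195} + \frac{\left(25025 - 8424\right) \frac{1}{-20605 - 19152}}{- 2 U{\left(-1 \right)} - 38} = - \frac{4039}{8195} + \frac{\left(25025 - 8424\right) \frac{1}{-20605 - 19152}}{- 2 \left(\left(-4\right) \left(-1\right)\right) - 38} = \left(-4039\right) \frac{1}{8195} + \frac{16601 \frac{1}{-39757}}{\left(-2\right) 4 - 38} = - \frac{4039}{8195} + \frac{16601 \left(- \frac{1}{39757}\right)}{-8 - 38} = - \frac{4039}{8195} - \frac{16601}{39757 \left(-46\right)} = - \frac{4039}{8195} - - \frac{16601}{1828822} = - \frac{4039}{8195} + \frac{16601}{1828822} = - \frac{7250566863}{14987196290}$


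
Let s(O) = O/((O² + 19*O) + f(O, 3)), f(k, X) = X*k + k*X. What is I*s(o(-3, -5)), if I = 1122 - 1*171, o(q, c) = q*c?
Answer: 951/40 ≈ 23.775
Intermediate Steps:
o(q, c) = c*q
I = 951 (I = 1122 - 171 = 951)
f(k, X) = 2*X*k (f(k, X) = X*k + X*k = 2*X*k)
s(O) = O/(O² + 25*O) (s(O) = O/((O² + 19*O) + 2*3*O) = O/((O² + 19*O) + 6*O) = O/(O² + 25*O))
I*s(o(-3, -5)) = 951/(25 - 5*(-3)) = 951/(25 + 15) = 951/40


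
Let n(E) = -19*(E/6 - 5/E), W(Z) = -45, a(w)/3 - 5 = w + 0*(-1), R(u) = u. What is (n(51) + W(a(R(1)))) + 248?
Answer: 4423/102 ≈ 43.363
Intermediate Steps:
a(w) = 15 + 3*w (a(w) = 15 + 3*(w + 0*(-1)) = 15 + 3*(w + 0) = 15 + 3*w)
n(E) = 95/E - 19*E/6 (n(E) = -19*(E*(⅙) - 5/E) = -19*(E/6 - 5/E) = -19*(-5/E + E/6) = 95/E - 19*E/6)
(n(51) + W(a(R(1)))) + 248 = ((95/51 - 19/6*51) - 45) + 248 = ((95*(1/51) - 323/2) - 45) + 248 = ((95/51 - 323/2) - 45) + 248 = (-16283/102 - 45) + 248 = -20873/102 + 248 = 4423/102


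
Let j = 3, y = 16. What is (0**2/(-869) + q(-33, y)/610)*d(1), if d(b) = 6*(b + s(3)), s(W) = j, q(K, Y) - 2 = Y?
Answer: 216/305 ≈ 0.70820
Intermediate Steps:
q(K, Y) = 2 + Y
s(W) = 3
d(b) = 18 + 6*b (d(b) = 6*(b + 3) = 6*(3 + b) = 18 + 6*b)
(0**2/(-869) + q(-33, y)/610)*d(1) = (0**2/(-869) + (2 + 16)/610)*(18 + 6*1) = (0*(-1/869) + 18*(1/610))*(18 + 6) = (0 + 9/305)*24 = (9/305)*24 = 216/305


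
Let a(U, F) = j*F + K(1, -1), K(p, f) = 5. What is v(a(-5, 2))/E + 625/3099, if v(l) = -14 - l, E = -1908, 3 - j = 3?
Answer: 417127/1970964 ≈ 0.21164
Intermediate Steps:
j = 0 (j = 3 - 1*3 = 3 - 3 = 0)
a(U, F) = 5 (a(U, F) = 0*F + 5 = 0 + 5 = 5)
v(a(-5, 2))/E + 625/3099 = (-14 - 1*5)/(-1908) + 625/3099 = (-14 - 5)*(-1/1908) + 625*(1/3099) = -19*(-1/1908) + 625/3099 = 19/1908 + 625/3099 = 417127/1970964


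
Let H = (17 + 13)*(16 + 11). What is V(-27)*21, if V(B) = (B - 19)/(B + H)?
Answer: -322/261 ≈ -1.2337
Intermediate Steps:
H = 810 (H = 30*27 = 810)
V(B) = (-19 + B)/(810 + B) (V(B) = (B - 19)/(B + 810) = (-19 + B)/(810 + B))
V(-27)*21 = ((-19 - 27)/(810 - 27))*21 = (-46/783)*21 = ((1/783)*(-46))*21 = -46/783*21 = -322/261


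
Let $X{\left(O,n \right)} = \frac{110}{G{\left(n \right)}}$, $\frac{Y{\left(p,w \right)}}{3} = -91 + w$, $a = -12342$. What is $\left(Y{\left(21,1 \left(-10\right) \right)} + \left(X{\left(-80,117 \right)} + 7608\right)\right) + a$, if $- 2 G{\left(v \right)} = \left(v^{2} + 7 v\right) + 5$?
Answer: $- \frac{73102201}{14513} \approx -5037.0$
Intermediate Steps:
$G{\left(v \right)} = - \frac{5}{2} - \frac{7 v}{2} - \frac{v^{2}}{2}$ ($G{\left(v \right)} = - \frac{\left(v^{2} + 7 v\right) + 5}{2} = - \frac{5 + v^{2} + 7 v}{2} = - \frac{5}{2} - \frac{7 v}{2} - \frac{v^{2}}{2}$)
$Y{\left(p,w \right)} = -273 + 3 w$ ($Y{\left(p,w \right)} = 3 \left(-91 + w\right) = -273 + 3 w$)
$X{\left(O,n \right)} = \frac{110}{- \frac{5}{2} - \frac{7 n}{2} - \frac{n^{2}}{2}}$
$\left(Y{\left(21,1 \left(-10\right) \right)} + \left(X{\left(-80,117 \right)} + 7608\right)\right) + a = \left(\left(-273 + 3 \cdot 1 \left(-10\right)\right) + \left(- \frac{220}{5 + 117^{2} + 7 \cdot 117} + 7608\right)\right) - 12342 = \left(\left(-273 + 3 \left(-10\right)\right) + \left(- \frac{220}{5 + 13689 + 819} + 7608\right)\right) - 12342 = \left(\left(-273 - 30\right) + \left(- \frac{220}{14513} + 7608\right)\right) - 12342 = \left(-303 + \left(\left(-220\right) \frac{1}{14513} + 7608\right)\right) - 12342 = \left(-303 + \left(- \frac{220}{14513} + 7608\right)\right) - 12342 = \left(-303 + \frac{110414684}{14513}\right) - 12342 = \frac{106017245}{14513} - 12342 = - \frac{73102201}{14513}$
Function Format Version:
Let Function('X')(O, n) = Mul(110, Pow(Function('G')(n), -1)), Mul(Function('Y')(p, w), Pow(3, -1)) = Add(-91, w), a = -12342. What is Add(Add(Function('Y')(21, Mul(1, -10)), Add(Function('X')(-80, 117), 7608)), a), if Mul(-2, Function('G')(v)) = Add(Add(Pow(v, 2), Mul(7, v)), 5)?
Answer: Rational(-73102201, 14513) ≈ -5037.0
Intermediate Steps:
Function('G')(v) = Add(Rational(-5, 2), Mul(Rational(-7, 2), v), Mul(Rational(-1, 2), Pow(v, 2))) (Function('G')(v) = Mul(Rational(-1, 2), Add(Add(Pow(v, 2), Mul(7, v)), 5)) = Mul(Rational(-1, 2), Add(5, Pow(v, 2), Mul(7, v))) = Add(Rational(-5, 2), Mul(Rational(-7, 2), v), Mul(Rational(-1, 2), Pow(v, 2))))
Function('Y')(p, w) = Add(-273, Mul(3, w)) (Function('Y')(p, w) = Mul(3, Add(-91, w)) = Add(-273, Mul(3, w)))
Function('X')(O, n) = Mul(110, Pow(Add(Rational(-5, 2), Mul(Rational(-7, 2), n), Mul(Rational(-1, 2), Pow(n, 2))), -1))
Add(Add(Function('Y')(21, Mul(1, -10)), Add(Function('X')(-80, 117), 7608)), a) = Add(Add(Add(-273, Mul(3, Mul(1, -10))), Add(Mul(-220, Pow(Add(5, Pow(117, 2), Mul(7, 117)), -1)), 7608)), -12342) = Add(Add(Add(-273, Mul(3, -10)), Add(Mul(-220, Pow(Add(5, 13689, 819), -1)), 7608)), -12342) = Add(Add(Add(-273, -30), Add(Mul(-220, Pow(14513, -1)), 7608)), -12342) = Add(Add(-303, Add(Mul(-220, Rational(1, 14513)), 7608)), -12342) = Add(Add(-303, Add(Rational(-220, 14513), 7608)), -12342) = Add(Add(-303, Rational(110414684, 14513)), -12342) = Add(Rational(106017245, 14513), -12342) = Rational(-73102201, 14513)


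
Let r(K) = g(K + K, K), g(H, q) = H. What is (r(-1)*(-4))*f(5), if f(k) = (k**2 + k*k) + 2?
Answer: 416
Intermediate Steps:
r(K) = 2*K (r(K) = K + K = 2*K)
f(k) = 2 + 2*k**2 (f(k) = (k**2 + k**2) + 2 = 2*k**2 + 2 = 2 + 2*k**2)
(r(-1)*(-4))*f(5) = ((2*(-1))*(-4))*(2 + 2*5**2) = (-2*(-4))*(2 + 2*25) = 8*(2 + 50) = 8*52 = 416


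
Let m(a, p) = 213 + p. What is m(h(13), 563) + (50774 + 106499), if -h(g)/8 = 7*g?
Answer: 158049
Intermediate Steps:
h(g) = -56*g
m(h(13), 563) + (50774 + 106499) = (213 + 563) + (50774 + 106499) = 776 + 157273 = 158049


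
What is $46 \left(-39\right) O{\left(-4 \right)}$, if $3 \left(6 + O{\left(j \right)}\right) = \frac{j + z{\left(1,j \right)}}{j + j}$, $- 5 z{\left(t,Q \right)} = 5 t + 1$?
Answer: $\frac{103753}{10} \approx 10375.0$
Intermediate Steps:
$z{\left(t,Q \right)} = - \frac{1}{5} - t$ ($z{\left(t,Q \right)} = - \frac{5 t + 1}{5} = - \frac{1 + 5 t}{5} = - \frac{1}{5} - t$)
$O{\left(j \right)} = -6 + \frac{- \frac{6}{5} + j}{6 j}$ ($O{\left(j \right)} = -6 + \frac{\left(j - \frac{6}{5}\right) \frac{1}{j + j}}{3} = -6 + \frac{\left(j - \frac{6}{5}\right) \frac{1}{2 j}}{3} = -6 + \frac{\left(- \frac{6}{5} + j\right) \frac{1}{2 j}}{3} = -6 + \frac{\frac{1}{2} \frac{1}{j} \left(- \frac{6}{5} + j\right)}{3} = -6 + \frac{- \frac{6}{5} + j}{6 j}$)
$46 \left(-39\right) O{\left(-4 \right)} = 46 \left(-39\right) \frac{-6 - -700}{30 \left(-4\right)} = - 1794 \cdot \frac{1}{30} \left(- \frac{1}{4}\right) \left(-6 + 700\right) = - 1794 \cdot \frac{1}{30} \left(- \frac{1}{4}\right) 694 = \left(-1794\right) \left(- \frac{347}{60}\right) = \frac{103753}{10}$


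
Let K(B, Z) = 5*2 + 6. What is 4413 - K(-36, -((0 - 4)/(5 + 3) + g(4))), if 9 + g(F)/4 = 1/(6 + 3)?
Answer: 4397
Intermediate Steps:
g(F) = -320/9 (g(F) = -36 + 4/(6 + 3) = -36 + 4/9 = -320/9)
K(B, Z) = 16 (K(B, Z) = 10 + 6 = 16)
4413 - K(-36, -((0 - 4)/(5 + 3) + g(4))) = 4413 - 1*16 = 4413 - 16 = 4397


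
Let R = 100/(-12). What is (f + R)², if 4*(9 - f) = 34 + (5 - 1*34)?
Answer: 49/144 ≈ 0.34028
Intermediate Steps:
R = -25/3 (R = 100*(-1/12) = -25/3 ≈ -8.3333)
f = 31/4 (f = 9 - (34 + (5 - 1*34))/4 = 9 - (34 + (5 - 34))/4 = 9 - (34 - 29)/4 = 9 - ¼*5 = 9 - 5/4 = 31/4 ≈ 7.7500)
(f + R)² = (31/4 - 25/3)² = (-7/12)² = 49/144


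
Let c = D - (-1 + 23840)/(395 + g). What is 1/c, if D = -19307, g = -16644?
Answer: -16249/313695604 ≈ -5.1799e-5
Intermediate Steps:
c = -313695604/16249 (c = -19307 - (-1 + 23840)/(395 - 16644) = -19307 - 23839/(-16249) = -19307 - 23839*(-1)/16249 = -19307 - 1*(-23839/16249) = -19307 + 23839/16249 = -313695604/16249 ≈ -19306.)
1/c = 1/(-313695604/16249) = -16249/313695604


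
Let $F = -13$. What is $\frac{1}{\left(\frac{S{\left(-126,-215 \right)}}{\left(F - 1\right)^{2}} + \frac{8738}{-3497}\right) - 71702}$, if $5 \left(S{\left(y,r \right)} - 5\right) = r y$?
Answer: $- \frac{685412}{49128159641} \approx -1.3952 \cdot 10^{-5}$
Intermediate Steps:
$S{\left(y,r \right)} = 5 + \frac{r y}{5}$
$\frac{1}{\left(\frac{S{\left(-126,-215 \right)}}{\left(F - 1\right)^{2}} + \frac{8738}{-3497}\right) - 71702} = \frac{1}{\left(\frac{5 + \frac{1}{5} \left(-215\right) \left(-126\right)}{\left(-13 - 1\right)^{2}} + \frac{8738}{-3497}\right) - 71702} = \frac{1}{\left(\frac{5 + 5418}{\left(-14\right)^{2}} + 8738 \left(- \frac{1}{3497}\right)\right) - 71702} = \frac{1}{\left(\frac{5423}{196} - \frac{8738}{3497}\right) - 71702} = \frac{1}{\frac{17251583}{685412} - 71702} = \frac{1}{- \frac{49128159641}{685412}} = - \frac{685412}{49128159641}$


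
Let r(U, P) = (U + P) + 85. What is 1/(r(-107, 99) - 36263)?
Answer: -1/36186 ≈ -2.7635e-5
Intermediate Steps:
r(U, P) = 85 + P + U (r(U, P) = (P + U) + 85 = 85 + P + U)
1/(r(-107, 99) - 36263) = 1/((85 + 99 - 107) - 36263) = 1/(77 - 36263) = 1/(-36186) = -1/36186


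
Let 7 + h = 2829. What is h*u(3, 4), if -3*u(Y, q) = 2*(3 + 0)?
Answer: -5644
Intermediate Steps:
h = 2822 (h = -7 + 2829 = 2822)
u(Y, q) = -2 (u(Y, q) = -2*(3 + 0)/3 = -2*3/3 = -1/3*6 = -2)
h*u(3, 4) = 2822*(-2) = -5644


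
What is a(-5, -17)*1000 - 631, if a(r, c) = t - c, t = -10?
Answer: 6369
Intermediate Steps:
a(r, c) = -10 - c
a(-5, -17)*1000 - 631 = (-10 - 1*(-17))*1000 - 631 = (-10 + 17)*1000 - 631 = 7*1000 - 631 = 7000 - 631 = 6369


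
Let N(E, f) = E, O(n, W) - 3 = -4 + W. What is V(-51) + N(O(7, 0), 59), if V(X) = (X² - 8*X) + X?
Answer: 2957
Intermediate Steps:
O(n, W) = -1 + W (O(n, W) = 3 + (-4 + W) = -1 + W)
V(X) = X² - 7*X
V(-51) + N(O(7, 0), 59) = -51*(-7 - 51) + (-1 + 0) = -51*(-58) - 1 = 2958 - 1 = 2957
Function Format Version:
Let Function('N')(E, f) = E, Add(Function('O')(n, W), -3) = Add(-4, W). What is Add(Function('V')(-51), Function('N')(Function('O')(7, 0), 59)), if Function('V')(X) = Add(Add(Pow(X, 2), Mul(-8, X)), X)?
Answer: 2957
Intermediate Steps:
Function('O')(n, W) = Add(-1, W) (Function('O')(n, W) = Add(3, Add(-4, W)) = Add(-1, W))
Function('V')(X) = Add(Pow(X, 2), Mul(-7, X))
Add(Function('V')(-51), Function('N')(Function('O')(7, 0), 59)) = Add(Mul(-51, Add(-7, -51)), Add(-1, 0)) = Add(Mul(-51, -58), -1) = Add(2958, -1) = 2957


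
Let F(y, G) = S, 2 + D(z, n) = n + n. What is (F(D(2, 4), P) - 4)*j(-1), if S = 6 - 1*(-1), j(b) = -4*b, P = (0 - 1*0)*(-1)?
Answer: 12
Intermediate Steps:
D(z, n) = -2 + 2*n (D(z, n) = -2 + (n + n) = -2 + 2*n)
P = 0 (P = (0 + 0)*(-1) = 0*(-1) = 0)
S = 7 (S = 6 + 1 = 7)
F(y, G) = 7
(F(D(2, 4), P) - 4)*j(-1) = (7 - 4)*(-4*(-1)) = 3*4 = 12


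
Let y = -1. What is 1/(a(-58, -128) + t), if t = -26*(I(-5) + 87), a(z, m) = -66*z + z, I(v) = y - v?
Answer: 1/1404 ≈ 0.00071225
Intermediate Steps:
I(v) = -1 - v
a(z, m) = -65*z
t = -2366 (t = -26*((-1 - 1*(-5)) + 87) = -26*((-1 + 5) + 87) = -26*(4 + 87) = -26*91 = -2366)
1/(a(-58, -128) + t) = 1/(-65*(-58) - 2366) = 1/(3770 - 2366) = 1/1404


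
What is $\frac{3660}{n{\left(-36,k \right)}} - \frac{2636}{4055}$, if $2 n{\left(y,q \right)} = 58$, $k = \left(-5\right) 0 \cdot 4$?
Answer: $\frac{14764856}{117595} \approx 125.56$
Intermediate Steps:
$k = 0$ ($k = 0 \cdot 4 = 0$)
$n{\left(y,q \right)} = 29$ ($n{\left(y,q \right)} = \frac{1}{2} \cdot 58 = 29$)
$\frac{3660}{n{\left(-36,k \right)}} - \frac{2636}{4055} = \frac{3660}{29} - \frac{2636}{4055} = \frac{14764856}{117595}$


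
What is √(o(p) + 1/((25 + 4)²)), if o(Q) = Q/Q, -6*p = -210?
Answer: √842/29 ≈ 1.0006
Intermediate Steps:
p = 35 (p = -⅙*(-210) = 35)
o(Q) = 1
√(o(p) + 1/((25 + 4)²)) = √(1 + 1/((25 + 4)²)) = √(1 + 1/(29²)) = √(1 + 1/841) = √(842/841) = √842/29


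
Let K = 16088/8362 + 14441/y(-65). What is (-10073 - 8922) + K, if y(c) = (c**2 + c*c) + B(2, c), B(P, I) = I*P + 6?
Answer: -661107706805/34811006 ≈ -18991.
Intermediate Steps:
B(P, I) = 6 + I*P
y(c) = 6 + 2*c + 2*c**2 (y(c) = (c**2 + c*c) + (6 + c*2) = (c**2 + c**2) + (6 + 2*c) = 2*c**2 + (6 + 2*c) = 6 + 2*c + 2*c**2)
K = 127352165/34811006 (K = 16088/8362 + 14441/(6 + 2*(-65) + 2*(-65)**2) = 16088*(1/8362) + 14441/(6 - 130 + 2*4225) = 8044/4181 + 14441/(6 - 130 + 8450) = 8044/4181 + 14441/8326 = 127352165/34811006 ≈ 3.6584)
(-10073 - 8922) + K = (-10073 - 8922) + 127352165/34811006 = -18995 + 127352165/34811006 = -661107706805/34811006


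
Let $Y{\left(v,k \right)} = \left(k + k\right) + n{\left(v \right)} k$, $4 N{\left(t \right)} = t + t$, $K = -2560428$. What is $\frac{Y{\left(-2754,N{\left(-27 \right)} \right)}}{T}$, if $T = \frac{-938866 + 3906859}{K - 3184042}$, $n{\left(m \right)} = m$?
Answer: $- \frac{23713172160}{329777} \approx -71907.0$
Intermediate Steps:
$N{\left(t \right)} = \frac{t}{2}$ ($N{\left(t \right)} = \frac{t + t}{4} = \frac{2 t}{4} = \frac{t}{2}$)
$Y{\left(v,k \right)} = 2 k + k v$ ($Y{\left(v,k \right)} = \left(k + k\right) + v k = 2 k + k v$)
$T = - \frac{2967993}{5744470}$ ($T = \frac{-938866 + 3906859}{-2560428 - 3184042} = \frac{2967993}{-5744470} = 2967993 \left(- \frac{1}{5744470}\right) = - \frac{2967993}{5744470} \approx -0.51667$)
$\frac{Y{\left(-2754,N{\left(-27 \right)} \right)}}{T} = \frac{\frac{1}{2} \left(-27\right) \left(2 - 2754\right)}{- \frac{2967993}{5744470}} = \left(- \frac{27}{2}\right) \left(-2752\right) \left(- \frac{5744470}{2967993}\right) = 37152 \left(- \frac{5744470}{2967993}\right) = - \frac{23713172160}{329777}$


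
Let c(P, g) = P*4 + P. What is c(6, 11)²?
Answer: 900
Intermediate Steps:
c(P, g) = 5*P (c(P, g) = 4*P + P = 5*P)
c(6, 11)² = (5*6)² = 30² = 900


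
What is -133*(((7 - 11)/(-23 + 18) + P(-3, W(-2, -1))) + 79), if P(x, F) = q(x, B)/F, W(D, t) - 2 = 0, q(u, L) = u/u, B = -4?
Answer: -106799/10 ≈ -10680.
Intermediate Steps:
q(u, L) = 1
W(D, t) = 2 (W(D, t) = 2 + 0 = 2)
P(x, F) = 1/F
-133*(((7 - 11)/(-23 + 18) + P(-3, W(-2, -1))) + 79) = -133*(((7 - 11)/(-23 + 18) + 1/2) + 79) = -133*((-4/(-5) + ½) + 79) = -133*((-4*(-⅕) + ½) + 79) = -133*((⅘ + ½) + 79) = -133*(13/10 + 79) = -133*803/10 = -106799/10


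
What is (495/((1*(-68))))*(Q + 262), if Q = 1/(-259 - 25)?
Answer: -36831465/19312 ≈ -1907.2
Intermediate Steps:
Q = -1/284 (Q = 1/(-284) = -1/284 ≈ -0.0035211)
(495/((1*(-68))))*(Q + 262) = (495/((1*(-68))))*(-1/284 + 262) = (495/(-68))*(74407/284) = (495*(-1/68))*(74407/284) = -495/68*74407/284 = -36831465/19312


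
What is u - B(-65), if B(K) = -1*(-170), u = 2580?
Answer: 2410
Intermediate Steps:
B(K) = 170
u - B(-65) = 2580 - 1*170 = 2580 - 170 = 2410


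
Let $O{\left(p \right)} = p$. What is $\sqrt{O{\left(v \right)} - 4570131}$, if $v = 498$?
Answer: $3 i \sqrt{507737} \approx 2137.7 i$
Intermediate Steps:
$\sqrt{O{\left(v \right)} - 4570131} = \sqrt{498 - 4570131} = \sqrt{-4569633} = 3 i \sqrt{507737}$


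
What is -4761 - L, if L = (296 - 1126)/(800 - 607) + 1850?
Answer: -1275093/193 ≈ -6606.7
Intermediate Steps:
L = 356220/193 (L = -830/193 + 1850 = 356220/193 ≈ 1845.7)
-4761 - L = -4761 - 1*356220/193 = -4761 - 356220/193 = -1275093/193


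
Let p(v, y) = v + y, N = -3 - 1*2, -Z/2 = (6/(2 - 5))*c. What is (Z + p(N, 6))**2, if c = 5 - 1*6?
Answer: 9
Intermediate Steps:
c = -1 (c = 5 - 6 = -1)
Z = -4 (Z = -2*6/(2 - 5)*(-1) = -2*6/(-3)*(-1) = -2*6*(-1/3)*(-1) = -(-4)*(-1) = -2*2 = -4)
N = -5 (N = -3 - 2 = -5)
(Z + p(N, 6))**2 = (-4 + (-5 + 6))**2 = (-4 + 1)**2 = (-3)**2 = 9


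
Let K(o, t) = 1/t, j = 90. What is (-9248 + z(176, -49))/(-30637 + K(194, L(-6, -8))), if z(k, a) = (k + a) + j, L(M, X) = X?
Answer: 72248/245097 ≈ 0.29477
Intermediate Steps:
z(k, a) = 90 + a + k (z(k, a) = (k + a) + 90 = (a + k) + 90 = 90 + a + k)
(-9248 + z(176, -49))/(-30637 + K(194, L(-6, -8))) = (-9248 + (90 - 49 + 176))/(-30637 + 1/(-8)) = (-9248 + 217)/(-30637 - 1/8) = -9031/(-245097/8) = -9031*(-8/245097) = 72248/245097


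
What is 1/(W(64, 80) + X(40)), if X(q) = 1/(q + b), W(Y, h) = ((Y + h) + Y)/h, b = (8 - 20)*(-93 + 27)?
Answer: 4160/10821 ≈ 0.38444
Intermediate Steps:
b = 792 (b = -12*(-66) = 792)
W(Y, h) = (h + 2*Y)/h
X(q) = 1/(792 + q) (X(q) = 1/(q + 792) = 1/(792 + q))
1/(W(64, 80) + X(40)) = 1/((80 + 2*64)/80 + 1/(792 + 40)) = 1/((80 + 128)/80 + 1/832) = 1/((1/80)*208 + 1/832) = 1/(13/5 + 1/832) = 1/(10821/4160) = 4160/10821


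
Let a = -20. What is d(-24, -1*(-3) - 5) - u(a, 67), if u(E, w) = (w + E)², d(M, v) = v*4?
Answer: -2217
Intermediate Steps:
d(M, v) = 4*v
u(E, w) = (E + w)²
d(-24, -1*(-3) - 5) - u(a, 67) = 4*(-1*(-3) - 5) - (-20 + 67)² = 4*(3 - 5) - 1*47² = 4*(-2) - 1*2209 = -8 - 2209 = -2217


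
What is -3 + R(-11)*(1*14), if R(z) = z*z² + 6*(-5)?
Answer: -19057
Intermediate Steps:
R(z) = -30 + z³ (R(z) = z³ - 30 = -30 + z³)
-3 + R(-11)*(1*14) = -3 + (-30 + (-11)³)*(1*14) = -3 + (-30 - 1331)*14 = -3 - 1361*14 = -3 - 19054 = -19057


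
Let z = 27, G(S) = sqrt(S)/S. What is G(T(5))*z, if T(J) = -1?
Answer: -27*I ≈ -27.0*I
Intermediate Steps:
G(S) = 1/sqrt(S)
G(T(5))*z = 27/sqrt(-1) = -I*27 = -27*I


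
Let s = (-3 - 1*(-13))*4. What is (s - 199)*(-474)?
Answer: 75366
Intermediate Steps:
s = 40 (s = (-3 + 13)*4 = 10*4 = 40)
(s - 199)*(-474) = (40 - 199)*(-474) = -159*(-474) = 75366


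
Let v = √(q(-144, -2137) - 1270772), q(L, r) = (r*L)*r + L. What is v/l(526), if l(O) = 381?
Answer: 2*I*√164721413/381 ≈ 67.372*I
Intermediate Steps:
q(L, r) = L + L*r² (q(L, r) = (L*r)*r + L = L*r² + L = L + L*r²)
v = 2*I*√164721413 (v = √(-144*(1 + (-2137)²) - 1270772) = √(-144*(1 + 4566769) - 1270772) = √(-144*4566770 - 1270772) = √(-657614880 - 1270772) = √(-658885652) = 2*I*√164721413 ≈ 25669.0*I)
v/l(526) = (2*I*√164721413)/381 = (2*I*√164721413)*(1/381) = 2*I*√164721413/381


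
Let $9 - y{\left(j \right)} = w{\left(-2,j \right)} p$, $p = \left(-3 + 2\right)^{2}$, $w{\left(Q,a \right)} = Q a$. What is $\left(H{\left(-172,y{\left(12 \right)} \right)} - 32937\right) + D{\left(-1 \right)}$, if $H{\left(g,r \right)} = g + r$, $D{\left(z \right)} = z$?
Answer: $-33077$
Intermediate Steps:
$p = 1$ ($p = \left(-1\right)^{2} = 1$)
$y{\left(j \right)} = 9 + 2 j$ ($y{\left(j \right)} = 9 - - 2 j 1 = 9 - - 2 j = 9 + 2 j$)
$\left(H{\left(-172,y{\left(12 \right)} \right)} - 32937\right) + D{\left(-1 \right)} = \left(\left(-172 + \left(9 + 2 \cdot 12\right)\right) - 32937\right) - 1 = \left(\left(-172 + \left(9 + 24\right)\right) - 32937\right) - 1 = \left(\left(-172 + 33\right) - 32937\right) - 1 = \left(-139 - 32937\right) - 1 = -33076 - 1 = -33077$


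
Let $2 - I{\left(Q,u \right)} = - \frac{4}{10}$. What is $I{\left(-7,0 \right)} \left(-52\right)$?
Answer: $- \frac{624}{5} \approx -124.8$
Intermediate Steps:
$I{\left(Q,u \right)} = \frac{12}{5}$ ($I{\left(Q,u \right)} = 2 - - \frac{4}{10} = 2 - \left(-4\right) \frac{1}{10} = 2 - - \frac{2}{5} = 2 + \frac{2}{5} = \frac{12}{5}$)
$I{\left(-7,0 \right)} \left(-52\right) = \frac{12}{5} \left(-52\right) = - \frac{624}{5}$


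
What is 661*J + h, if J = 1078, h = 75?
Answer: 712633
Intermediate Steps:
661*J + h = 661*1078 + 75 = 712558 + 75 = 712633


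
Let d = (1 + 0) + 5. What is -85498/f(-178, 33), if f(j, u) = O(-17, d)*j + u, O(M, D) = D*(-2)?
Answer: -85498/2169 ≈ -39.418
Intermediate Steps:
d = 6 (d = 1 + 5 = 6)
O(M, D) = -2*D
f(j, u) = u - 12*j (f(j, u) = (-2*6)*j + u = -12*j + u = u - 12*j)
-85498/f(-178, 33) = -85498/(33 - 12*(-178)) = -85498/(33 + 2136) = -85498/2169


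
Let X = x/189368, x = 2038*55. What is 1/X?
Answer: 94684/56045 ≈ 1.6894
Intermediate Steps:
x = 112090
X = 56045/94684 (X = 112090/189368 = 112090*(1/189368) = 56045/94684 ≈ 0.59192)
1/X = 1/(56045/94684) = 94684/56045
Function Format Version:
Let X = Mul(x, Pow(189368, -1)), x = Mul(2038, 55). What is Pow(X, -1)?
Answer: Rational(94684, 56045) ≈ 1.6894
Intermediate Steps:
x = 112090
X = Rational(56045, 94684) (X = Mul(112090, Pow(189368, -1)) = Mul(112090, Rational(1, 189368)) = Rational(56045, 94684) ≈ 0.59192)
Pow(X, -1) = Pow(Rational(56045, 94684), -1) = Rational(94684, 56045)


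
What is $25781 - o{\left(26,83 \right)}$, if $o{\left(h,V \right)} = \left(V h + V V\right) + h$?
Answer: $16708$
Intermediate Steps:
$o{\left(h,V \right)} = h + V^{2} + V h$ ($o{\left(h,V \right)} = \left(V h + V^{2}\right) + h = \left(V^{2} + V h\right) + h = h + V^{2} + V h$)
$25781 - o{\left(26,83 \right)} = 25781 - \left(26 + 83^{2} + 83 \cdot 26\right) = 25781 - \left(26 + 6889 + 2158\right) = 25781 - 9073 = 16708$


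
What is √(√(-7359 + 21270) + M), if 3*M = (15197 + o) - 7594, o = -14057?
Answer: √(-19362 + 9*√13911)/3 ≈ 45.093*I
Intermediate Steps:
M = -6454/3 (M = ((15197 - 14057) - 7594)/3 = (1140 - 7594)/3 = (⅓)*(-6454) = -6454/3 ≈ -2151.3)
√(√(-7359 + 21270) + M) = √(√(-7359 + 21270) - 6454/3) = √(√13911 - 6454/3) = √(-6454/3 + √13911)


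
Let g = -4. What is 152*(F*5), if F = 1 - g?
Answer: 3800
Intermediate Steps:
F = 5 (F = 1 - 1*(-4) = 1 + 4 = 5)
152*(F*5) = 152*(5*5) = 152*25 = 3800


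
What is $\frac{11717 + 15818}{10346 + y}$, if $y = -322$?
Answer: $\frac{27535}{10024} \approx 2.7469$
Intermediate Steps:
$\frac{11717 + 15818}{10346 + y} = \frac{11717 + 15818}{10346 - 322} = \frac{27535}{10024}$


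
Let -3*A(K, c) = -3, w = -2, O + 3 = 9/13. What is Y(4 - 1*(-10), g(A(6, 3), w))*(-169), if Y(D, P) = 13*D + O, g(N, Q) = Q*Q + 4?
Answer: -30368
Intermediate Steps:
O = -30/13 (O = -3 + 9/13 = -30/13 ≈ -2.3077)
A(K, c) = 1 (A(K, c) = -⅓*(-3) = 1)
g(N, Q) = 4 + Q² (g(N, Q) = Q² + 4 = 4 + Q²)
Y(D, P) = -30/13 + 13*D (Y(D, P) = 13*D - 30/13 = -30/13 + 13*D)
Y(4 - 1*(-10), g(A(6, 3), w))*(-169) = (-30/13 + 13*(4 - 1*(-10)))*(-169) = (-30/13 + 13*(4 + 10))*(-169) = (-30/13 + 13*14)*(-169) = (-30/13 + 182)*(-169) = (2336/13)*(-169) = -30368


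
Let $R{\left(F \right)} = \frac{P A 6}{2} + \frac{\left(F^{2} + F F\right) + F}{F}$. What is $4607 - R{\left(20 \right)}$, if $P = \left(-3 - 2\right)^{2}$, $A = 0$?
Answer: $4566$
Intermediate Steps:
$P = 25$ ($P = \left(-5\right)^{2} = 25$)
$R{\left(F \right)} = \frac{F + 2 F^{2}}{F}$ ($R{\left(F \right)} = \frac{25 \cdot 0 \cdot 6}{2} + \frac{\left(F^{2} + F F\right) + F}{F} = 0 \cdot 6 \cdot \frac{1}{2} + \frac{\left(F^{2} + F^{2}\right) + F}{F} = 0 \cdot \frac{1}{2} + \frac{2 F^{2} + F}{F} = 0 + \frac{F + 2 F^{2}}{F} = \frac{F + 2 F^{2}}{F}$)
$4607 - R{\left(20 \right)} = 4607 - \left(1 + 2 \cdot 20\right) = 4607 - \left(1 + 40\right) = 4607 - 41 = 4566$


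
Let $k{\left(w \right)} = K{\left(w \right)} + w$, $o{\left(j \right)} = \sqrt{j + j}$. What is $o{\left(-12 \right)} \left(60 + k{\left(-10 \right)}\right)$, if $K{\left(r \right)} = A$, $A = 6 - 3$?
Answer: $106 i \sqrt{6} \approx 259.65 i$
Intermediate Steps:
$A = 3$
$o{\left(j \right)} = \sqrt{2} \sqrt{j}$ ($o{\left(j \right)} = \sqrt{2 j} = \sqrt{2} \sqrt{j}$)
$K{\left(r \right)} = 3$
$k{\left(w \right)} = 3 + w$
$o{\left(-12 \right)} \left(60 + k{\left(-10 \right)}\right) = \sqrt{2} \sqrt{-12} \left(60 + \left(3 - 10\right)\right) = \sqrt{2} \cdot 2 i \sqrt{3} \left(60 - 7\right) = 2 i \sqrt{6} \cdot 53 = 106 i \sqrt{6}$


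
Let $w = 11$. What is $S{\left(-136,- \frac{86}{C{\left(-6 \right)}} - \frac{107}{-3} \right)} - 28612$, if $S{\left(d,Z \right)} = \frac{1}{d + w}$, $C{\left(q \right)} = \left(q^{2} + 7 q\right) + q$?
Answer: $- \frac{3576501}{125} \approx -28612.0$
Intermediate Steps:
$C{\left(q \right)} = q^{2} + 8 q$
$S{\left(d,Z \right)} = \frac{1}{11 + d}$ ($S{\left(d,Z \right)} = \frac{1}{d + 11} = \frac{1}{11 + d}$)
$S{\left(-136,- \frac{86}{C{\left(-6 \right)}} - \frac{107}{-3} \right)} - 28612 = \frac{1}{11 - 136} - 28612 = \frac{1}{-125} - 28612 = - \frac{1}{125} - 28612 = - \frac{3576501}{125}$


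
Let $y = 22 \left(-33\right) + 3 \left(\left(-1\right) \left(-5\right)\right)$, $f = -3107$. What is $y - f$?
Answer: $2396$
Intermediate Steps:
$y = -711$ ($y = -726 + 3 \cdot 5 = -726 + 15 = -711$)
$y - f = -711 - -3107 = -711 + 3107 = 2396$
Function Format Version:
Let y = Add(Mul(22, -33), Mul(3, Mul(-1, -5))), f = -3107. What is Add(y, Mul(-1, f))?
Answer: 2396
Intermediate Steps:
y = -711 (y = Add(-726, Mul(3, 5)) = Add(-726, 15) = -711)
Add(y, Mul(-1, f)) = Add(-711, Mul(-1, -3107)) = Add(-711, 3107) = 2396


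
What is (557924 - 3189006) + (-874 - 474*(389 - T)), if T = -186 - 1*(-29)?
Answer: -2890760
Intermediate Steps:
T = -157 (T = -186 + 29 = -157)
(557924 - 3189006) + (-874 - 474*(389 - T)) = (557924 - 3189006) + (-874 - 474*(389 - 1*(-157))) = -2631082 + (-874 - 474*(389 + 157)) = -2631082 + (-874 - 474*546) = -2631082 + (-874 - 258804) = -2631082 - 259678 = -2890760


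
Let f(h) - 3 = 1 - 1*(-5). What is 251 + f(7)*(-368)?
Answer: -3061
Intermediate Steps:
f(h) = 9 (f(h) = 3 + (1 - 1*(-5)) = 3 + (1 + 5) = 3 + 6 = 9)
251 + f(7)*(-368) = 251 + 9*(-368) = 251 - 3312 = -3061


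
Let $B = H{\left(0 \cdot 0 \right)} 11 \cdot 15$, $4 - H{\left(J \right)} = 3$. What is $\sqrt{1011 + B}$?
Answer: $14 \sqrt{6} \approx 34.293$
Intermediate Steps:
$H{\left(J \right)} = 1$ ($H{\left(J \right)} = 4 - 3 = 1$)
$B = 165$ ($B = 1 \cdot 11 \cdot 15 = 11 \cdot 15 = 165$)
$\sqrt{1011 + B} = \sqrt{1011 + 165} = \sqrt{1176} = 14 \sqrt{6}$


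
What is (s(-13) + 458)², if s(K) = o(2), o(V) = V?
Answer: 211600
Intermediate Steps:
s(K) = 2
(s(-13) + 458)² = (2 + 458)² = 460² = 211600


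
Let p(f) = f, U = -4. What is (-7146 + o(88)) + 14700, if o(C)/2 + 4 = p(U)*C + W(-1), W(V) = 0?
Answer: 6842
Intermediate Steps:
o(C) = -8 - 8*C (o(C) = -8 + 2*(-4*C + 0) = -8 + 2*(-4*C) = -8 - 8*C)
(-7146 + o(88)) + 14700 = (-7146 + (-8 - 8*88)) + 14700 = (-7146 + (-8 - 704)) + 14700 = (-7146 - 712) + 14700 = -7858 + 14700 = 6842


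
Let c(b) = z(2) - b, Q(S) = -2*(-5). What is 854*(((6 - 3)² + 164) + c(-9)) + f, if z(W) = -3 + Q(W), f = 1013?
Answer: 162419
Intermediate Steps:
Q(S) = 10
z(W) = 7 (z(W) = -3 + 10 = 7)
c(b) = 7 - b
854*(((6 - 3)² + 164) + c(-9)) + f = 854*(((6 - 3)² + 164) + (7 - 1*(-9))) + 1013 = 854*((3² + 164) + (7 + 9)) + 1013 = 854*((9 + 164) + 16) + 1013 = 854*(173 + 16) + 1013 = 854*189 + 1013 = 161406 + 1013 = 162419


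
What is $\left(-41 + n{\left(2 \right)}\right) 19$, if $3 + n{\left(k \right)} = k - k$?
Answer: $-836$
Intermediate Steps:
$n{\left(k \right)} = -3$ ($n{\left(k \right)} = -3 + \left(k - k\right) = -3 + 0 = -3$)
$\left(-41 + n{\left(2 \right)}\right) 19 = \left(-41 - 3\right) 19 = \left(-44\right) 19 = -836$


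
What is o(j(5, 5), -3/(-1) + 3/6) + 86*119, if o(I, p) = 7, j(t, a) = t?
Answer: 10241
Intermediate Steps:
o(j(5, 5), -3/(-1) + 3/6) + 86*119 = 7 + 86*119 = 7 + 10234 = 10241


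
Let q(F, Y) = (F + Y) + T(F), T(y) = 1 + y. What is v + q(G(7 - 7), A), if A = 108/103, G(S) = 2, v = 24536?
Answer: 2527831/103 ≈ 24542.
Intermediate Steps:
A = 108/103 (A = 108*(1/103) = 108/103 ≈ 1.0485)
q(F, Y) = 1 + Y + 2*F (q(F, Y) = (F + Y) + (1 + F) = 1 + Y + 2*F)
v + q(G(7 - 7), A) = 24536 + (1 + 108/103 + 2*2) = 24536 + (1 + 108/103 + 4) = 24536 + 623/103 = 2527831/103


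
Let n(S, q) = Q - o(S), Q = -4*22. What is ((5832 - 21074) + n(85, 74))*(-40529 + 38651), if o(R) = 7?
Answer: 28802886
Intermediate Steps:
Q = -88
n(S, q) = -95 (n(S, q) = -88 - 1*7 = -88 - 7 = -95)
((5832 - 21074) + n(85, 74))*(-40529 + 38651) = ((5832 - 21074) - 95)*(-40529 + 38651) = (-15242 - 95)*(-1878) = -15337*(-1878) = 28802886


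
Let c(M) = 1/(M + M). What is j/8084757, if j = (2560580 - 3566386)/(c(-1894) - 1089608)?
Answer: 3809993128/33369309857194485 ≈ 1.1418e-7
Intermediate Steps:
c(M) = 1/(2*M)
j = 3809993128/4127435105 (j = (2560580 - 3566386)/((1/2)/(-1894) - 1089608) = -1005806/((1/2)*(-1/1894) - 1089608) = -1005806/(-1/3788 - 1089608) = -1005806/(-4127435105/3788) = -1005806*(-3788/4127435105) = 3809993128/4127435105 ≈ 0.92309)
j/8084757 = (3809993128/4127435105)/8084757 = (3809993128/4127435105)*(1/8084757) = 3809993128/33369309857194485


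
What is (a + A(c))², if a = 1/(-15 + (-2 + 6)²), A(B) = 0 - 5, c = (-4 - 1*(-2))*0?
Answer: 16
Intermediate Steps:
c = 0 (c = (-4 + 2)*0 = -2*0 = 0)
A(B) = -5
a = 1 (a = 1/(-15 + 4²) = 1/(-15 + 16) = 1/1 = 1)
(a + A(c))² = (1 - 5)² = (-4)² = 16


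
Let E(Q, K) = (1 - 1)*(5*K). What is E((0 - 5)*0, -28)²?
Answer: 0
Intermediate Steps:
E(Q, K) = 0 (E(Q, K) = 0*(5*K) = 0)
E((0 - 5)*0, -28)² = 0² = 0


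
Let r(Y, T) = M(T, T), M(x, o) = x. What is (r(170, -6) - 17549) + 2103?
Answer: -15452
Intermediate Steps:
r(Y, T) = T
(r(170, -6) - 17549) + 2103 = (-6 - 17549) + 2103 = -17555 + 2103 = -15452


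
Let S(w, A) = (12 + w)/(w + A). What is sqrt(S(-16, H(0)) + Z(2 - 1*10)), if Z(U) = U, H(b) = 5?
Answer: 2*I*sqrt(231)/11 ≈ 2.7634*I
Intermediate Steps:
S(w, A) = (12 + w)/(A + w)
sqrt(S(-16, H(0)) + Z(2 - 1*10)) = sqrt((12 - 16)/(5 - 16) + (2 - 1*10)) = sqrt(-4/(-11) + (2 - 10)) = sqrt(-1/11*(-4) - 8) = sqrt(4/11 - 8) = sqrt(-84/11) = 2*I*sqrt(231)/11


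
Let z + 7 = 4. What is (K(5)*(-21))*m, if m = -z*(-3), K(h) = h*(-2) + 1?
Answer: -1701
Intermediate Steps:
z = -3 (z = -7 + 4 = -3)
K(h) = 1 - 2*h (K(h) = -2*h + 1 = 1 - 2*h)
m = -9 (m = -1*(-3)*(-3) = 3*(-3) = -9)
(K(5)*(-21))*m = ((1 - 2*5)*(-21))*(-9) = ((1 - 10)*(-21))*(-9) = -9*(-21)*(-9) = 189*(-9) = -1701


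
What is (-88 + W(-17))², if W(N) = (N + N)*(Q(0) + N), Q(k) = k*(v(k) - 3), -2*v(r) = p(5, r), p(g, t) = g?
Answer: 240100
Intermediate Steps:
v(r) = -5/2 (v(r) = -½*5 = -5/2)
Q(k) = -11*k/2 (Q(k) = k*(-5/2 - 3) = k*(-11/2) = -11*k/2)
W(N) = 2*N² (W(N) = (N + N)*(-11/2*0 + N) = (2*N)*(0 + N) = (2*N)*N = 2*N²)
(-88 + W(-17))² = (-88 + 2*(-17)²)² = (-88 + 2*289)² = (-88 + 578)² = 490² = 240100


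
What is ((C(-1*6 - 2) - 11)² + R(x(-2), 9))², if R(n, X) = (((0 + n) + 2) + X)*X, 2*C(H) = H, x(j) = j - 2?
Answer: 82944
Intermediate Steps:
x(j) = -2 + j
C(H) = H/2
R(n, X) = X*(2 + X + n) (R(n, X) = ((n + 2) + X)*X = ((2 + n) + X)*X = (2 + X + n)*X = X*(2 + X + n))
((C(-1*6 - 2) - 11)² + R(x(-2), 9))² = (((-1*6 - 2)/2 - 11)² + 9*(2 + 9 + (-2 - 2)))² = (((-6 - 2)/2 - 11)² + 9*(2 + 9 - 4))² = (((½)*(-8) - 11)² + 9*7)² = ((-4 - 11)² + 63)² = ((-15)² + 63)² = (225 + 63)² = 288² = 82944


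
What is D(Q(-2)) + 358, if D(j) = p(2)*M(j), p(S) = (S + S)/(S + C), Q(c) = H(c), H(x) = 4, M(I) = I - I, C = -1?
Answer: 358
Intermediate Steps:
M(I) = 0
Q(c) = 4
p(S) = 2*S/(-1 + S) (p(S) = (S + S)/(S - 1) = (2*S)/(-1 + S) = 2*S/(-1 + S))
D(j) = 0 (D(j) = (2*2/(-1 + 2))*0 = (2*2/1)*0 = (2*2*1)*0 = 4*0 = 0)
D(Q(-2)) + 358 = 0 + 358 = 358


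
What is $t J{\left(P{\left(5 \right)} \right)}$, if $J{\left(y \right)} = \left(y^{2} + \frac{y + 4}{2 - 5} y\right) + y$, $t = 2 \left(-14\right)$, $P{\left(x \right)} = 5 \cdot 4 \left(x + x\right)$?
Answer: $-744800$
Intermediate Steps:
$P{\left(x \right)} = 40 x$ ($P{\left(x \right)} = 20 \cdot 2 x = 40 x$)
$t = -28$
$J{\left(y \right)} = y + y^{2} + y \left(- \frac{4}{3} - \frac{y}{3}\right)$ ($J{\left(y \right)} = \left(y^{2} + \frac{4 + y}{-3} y\right) + y = \left(y^{2} + \left(4 + y\right) \left(- \frac{1}{3}\right) y\right) + y = \left(y^{2} + \left(- \frac{4}{3} - \frac{y}{3}\right) y\right) + y = \left(y^{2} + y \left(- \frac{4}{3} - \frac{y}{3}\right)\right) + y = y + y^{2} + y \left(- \frac{4}{3} - \frac{y}{3}\right)$)
$t J{\left(P{\left(5 \right)} \right)} = - 28 \frac{40 \cdot 5 \left(-1 + 2 \cdot 40 \cdot 5\right)}{3} = - 28 \cdot \frac{1}{3} \cdot 200 \left(-1 + 2 \cdot 200\right) = - 28 \cdot \frac{1}{3} \cdot 200 \left(-1 + 400\right) = - 28 \cdot \frac{1}{3} \cdot 200 \cdot 399 = \left(-28\right) 26600 = -744800$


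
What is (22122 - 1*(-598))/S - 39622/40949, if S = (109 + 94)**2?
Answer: -702421718/1687467341 ≈ -0.41626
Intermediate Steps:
S = 41209 (S = 203**2 = 41209)
(22122 - 1*(-598))/S - 39622/40949 = (22122 - 1*(-598))/41209 - 39622/40949 = (22122 + 598)*(1/41209) - 39622*1/40949 = 22720*(1/41209) - 39622/40949 = 22720/41209 - 39622/40949 = -702421718/1687467341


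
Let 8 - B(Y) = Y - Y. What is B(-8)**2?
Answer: 64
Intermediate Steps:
B(Y) = 8 (B(Y) = 8 - (Y - Y) = 8 - 1*0 = 8 + 0 = 8)
B(-8)**2 = 8**2 = 64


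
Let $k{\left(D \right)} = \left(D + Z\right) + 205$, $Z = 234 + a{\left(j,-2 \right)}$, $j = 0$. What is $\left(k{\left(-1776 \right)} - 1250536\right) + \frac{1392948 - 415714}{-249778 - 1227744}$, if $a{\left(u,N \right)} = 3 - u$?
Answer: $- \frac{924833221687}{738761} \approx -1.2519 \cdot 10^{6}$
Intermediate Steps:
$Z = 237$ ($Z = 234 + \left(3 - 0\right) = 234 + \left(3 + 0\right) = 234 + 3 = 237$)
$k{\left(D \right)} = 442 + D$ ($k{\left(D \right)} = \left(D + 237\right) + 205 = \left(237 + D\right) + 205 = 442 + D$)
$\left(k{\left(-1776 \right)} - 1250536\right) + \frac{1392948 - 415714}{-249778 - 1227744} = \left(\left(442 - 1776\right) - 1250536\right) + \frac{1392948 - 415714}{-249778 - 1227744} = \left(-1334 - 1250536\right) + \frac{977234}{-1477522} = -1251870 + 977234 \left(- \frac{1}{1477522}\right) = -1251870 - \frac{488617}{738761} = - \frac{924833221687}{738761}$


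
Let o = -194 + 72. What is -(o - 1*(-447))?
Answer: -325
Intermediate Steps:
o = -122
-(o - 1*(-447)) = -(-122 - 1*(-447)) = -(-122 + 447) = -1*325 = -325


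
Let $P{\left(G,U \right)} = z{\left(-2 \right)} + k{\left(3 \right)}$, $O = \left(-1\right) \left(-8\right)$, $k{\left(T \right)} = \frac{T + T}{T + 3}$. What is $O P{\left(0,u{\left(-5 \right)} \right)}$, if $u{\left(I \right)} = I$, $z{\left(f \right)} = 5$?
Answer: $48$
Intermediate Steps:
$k{\left(T \right)} = \frac{2 T}{3 + T}$
$O = 8$
$P{\left(G,U \right)} = 6$ ($P{\left(G,U \right)} = 5 + 2 \cdot 3 \frac{1}{3 + 3} = 5 + 2 \cdot 3 \cdot \frac{1}{6} = 5 + 1 = 6$)
$O P{\left(0,u{\left(-5 \right)} \right)} = 8 \cdot 6 = 48$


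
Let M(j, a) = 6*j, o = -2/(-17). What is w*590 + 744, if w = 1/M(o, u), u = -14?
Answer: 9479/6 ≈ 1579.8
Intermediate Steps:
o = 2/17 (o = -2*(-1/17) = 2/17 ≈ 0.11765)
w = 17/12 (w = 1/(6*(2/17)) = 1/(12/17) = 17/12 ≈ 1.4167)
w*590 + 744 = (17/12)*590 + 744 = 5015/6 + 744 = 9479/6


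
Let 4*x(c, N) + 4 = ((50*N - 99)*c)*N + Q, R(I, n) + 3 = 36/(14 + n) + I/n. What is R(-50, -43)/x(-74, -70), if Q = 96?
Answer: 3839/5811870454 ≈ 6.6054e-7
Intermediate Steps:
R(I, n) = -3 + 36/(14 + n) + I/n (R(I, n) = -3 + (36/(14 + n) + I/n) = -3 + 36/(14 + n) + I/n)
x(c, N) = 23 + N*c*(-99 + 50*N)/4 (x(c, N) = -1 + (((50*N - 99)*c)*N + 96)/4 = -1 + (((-99 + 50*N)*c)*N + 96)/4 = -1 + ((c*(-99 + 50*N))*N + 96)/4 = -1 + (N*c*(-99 + 50*N) + 96)/4 = -1 + (96 + N*c*(-99 + 50*N))/4 = -1 + (24 + N*c*(-99 + 50*N)/4) = 23 + N*c*(-99 + 50*N)/4)
R(-50, -43)/x(-74, -70) = ((-6*(-43) - 3*(-43)² + 14*(-50) - 50*(-43))/((-43)*(14 - 43)))/(23 - 99/4*(-70)*(-74) + (25/2)*(-74)*(-70)²) = (-1/43*(258 - 3*1849 - 700 + 2150)/(-29))/(23 - 128205 + (25/2)*(-74)*4900) = (-1/43*(-1/29)*(258 - 5547 - 700 + 2150))/(23 - 128205 - 4532500) = -1/43*(-1/29)*(-3839)/(-4660682) = -3839/1247*(-1/4660682) = 3839/5811870454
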